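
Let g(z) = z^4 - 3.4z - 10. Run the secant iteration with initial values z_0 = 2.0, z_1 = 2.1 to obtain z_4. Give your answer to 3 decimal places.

2.027

g(2.0) = -0.80000, g(2.1) = 2.30810
z_2 = 2.10000 − 2.30810·(2.10000 − 2.00000) / (2.30810 − (-0.80000)) = 2.10000 − (0.23081)/(3.10810) = 2.02574
g(2.02574) = -0.04782
z_3 = 2.02574 − (-0.04782)·(2.02574 − 2.10000) / (-0.04782 − 2.30810) = 2.02574 − (0.00355)/(-2.35592) = 2.02725
g(2.02725) = -0.00277
z_4 = 2.02725 − (-0.00277)·(2.02725 − 2.02574) / (-0.00277 − (-0.04782)) = 2.02725 − (0.00000)/(0.04505) = 2.02734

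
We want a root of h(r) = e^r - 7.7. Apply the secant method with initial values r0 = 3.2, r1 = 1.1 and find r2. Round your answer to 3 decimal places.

h(3.2) = 16.83253, h(1.1) = -4.69583
r2 = 1.10000 − (-4.69583)·(1.10000 − 3.20000) / (-4.69583 − 16.83253) = 1.10000 − (9.86125)/(-21.52836) = 1.55806

1.558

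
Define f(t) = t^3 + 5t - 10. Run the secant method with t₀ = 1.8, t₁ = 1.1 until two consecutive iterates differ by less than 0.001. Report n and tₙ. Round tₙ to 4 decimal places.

n = 5, tₙ = 1.4233

f(1.8) = 4.832000, f(1.1) = -3.169000
t₂ = 1.100000 − (-3.169000)·(-0.700000)/(-8.001000) = 1.377253;  |Δ| = 0.277253
f(1.377253) = -0.501328
t₃ = 1.377253 − (-0.501328)·(0.277253)/(2.667672) = 1.429356;  |Δ| = 0.052103
f(1.429356) = 0.067040
t₄ = 1.429356 − 0.067040·(0.052103)/(0.568367) = 1.423210;  |Δ| = 0.006146
f(1.423210) = -0.001195
t₅ = 1.423210 − (-0.001195)·(-0.006146)/(-0.068234) = 1.423318;  |Δ| = 0.000108
|t₅ − t₄| = 0.000108 < 0.001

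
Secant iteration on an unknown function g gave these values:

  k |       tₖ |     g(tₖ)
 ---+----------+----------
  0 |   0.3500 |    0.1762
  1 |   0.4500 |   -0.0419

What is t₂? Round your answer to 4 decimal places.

t₂ = 0.4500 − (-0.0419)·(0.4500 − 0.3500) / (-0.0419 − 0.1762)
   = 0.4500 − (-0.004190)/(-0.218100) = 0.430789

0.4308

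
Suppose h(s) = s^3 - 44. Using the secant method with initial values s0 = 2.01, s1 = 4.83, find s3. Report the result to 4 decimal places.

h(2.01) = -35.879399, h(4.83) = 68.678587
s2 = 4.830000 − 68.678587·(4.830000 − 2.010000) / (68.678587 − (-35.879399)) = 4.830000 − (193.673615)/(104.557986) = 2.977692
h(2.977692) = -17.597854
s3 = 2.977692 − (-17.597854)·(2.977692 − 4.830000) / (-17.597854 − 68.678587) = 2.977692 − (32.596649)/(-86.276441) = 3.355508

3.3555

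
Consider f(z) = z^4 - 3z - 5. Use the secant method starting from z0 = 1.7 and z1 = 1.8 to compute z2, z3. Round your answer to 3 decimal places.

f(1.7) = -1.74790, f(1.8) = 0.09760
z2 = 1.80000 − 0.09760·(1.80000 − 1.70000) / (0.09760 − (-1.74790)) = 1.80000 − (0.00976)/(1.84550) = 1.79471
f(1.79471) = -0.00936
z3 = 1.79471 − (-0.00936)·(1.79471 − 1.80000) / (-0.00936 − 0.09760) = 1.79471 − (0.00005)/(-0.10696) = 1.79517

1.795, 1.795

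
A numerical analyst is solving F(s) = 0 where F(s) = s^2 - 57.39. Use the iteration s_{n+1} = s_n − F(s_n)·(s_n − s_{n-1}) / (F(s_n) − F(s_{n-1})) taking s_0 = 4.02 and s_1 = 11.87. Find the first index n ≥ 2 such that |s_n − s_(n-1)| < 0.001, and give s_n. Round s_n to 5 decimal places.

F(4.02) = -41.2296000, F(11.87) = 83.5069000
s_2 = 11.8700000 − 83.5069000·(7.8500000)/(124.7365000) = 6.6146885;  |Δ| = 5.2553115
F(6.6146885) = -13.6358963
s_3 = 6.6146885 − (-13.6358963)·(-5.2553115)/(-97.1427963) = 7.3523745;  |Δ| = 0.7376860
F(7.3523745) = -3.3325892
s_4 = 7.3523745 − (-3.3325892)·(0.7376860)/(10.3033071) = 7.5909779;  |Δ| = 0.2386034
F(7.5909779) = 0.2329460
s_5 = 7.5909779 − 0.2329460·(0.2386034)/(3.5655352) = 7.5753893;  |Δ| = 0.0155886
F(7.5753893) = -0.0034765
s_6 = 7.5753893 − (-0.0034765)·(-0.0155886)/(-0.2364225) = 7.5756186;  |Δ| = 0.0002292
|s_6 − s_5| = 0.0002292 < 0.001

n = 6, s_n = 7.57562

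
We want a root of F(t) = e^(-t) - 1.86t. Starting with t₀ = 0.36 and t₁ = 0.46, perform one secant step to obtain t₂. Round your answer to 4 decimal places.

F(0.36) = 0.028076, F(0.46) = -0.224316
t₂ = 0.460000 − (-0.224316)·(0.460000 − 0.360000) / (-0.224316 − 0.028076) = 0.460000 − (-0.022432)/(-0.252393) = 0.371124

0.3711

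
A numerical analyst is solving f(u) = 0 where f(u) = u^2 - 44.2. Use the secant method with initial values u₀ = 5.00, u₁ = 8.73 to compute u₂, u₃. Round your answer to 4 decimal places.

6.3984, 6.6139

f(5.00) = -19.200000, f(8.73) = 32.012900
u₂ = 8.730000 − 32.012900·(8.730000 − 5.000000) / (32.012900 − (-19.200000)) = 8.730000 − (119.408117)/(51.212900) = 6.398398
f(6.398398) = -3.260507
u₃ = 6.398398 − (-3.260507)·(6.398398 − 8.730000) / (-3.260507 − 32.012900) = 6.398398 − (7.602206)/(-35.273407) = 6.613920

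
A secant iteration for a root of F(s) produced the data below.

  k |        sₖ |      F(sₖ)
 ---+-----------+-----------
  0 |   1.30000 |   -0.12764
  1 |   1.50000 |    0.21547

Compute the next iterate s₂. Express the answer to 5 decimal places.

1.37440

s₂ = 1.50000 − 0.21547·(1.50000 − 1.30000) / (0.21547 − (-0.12764))
   = 1.50000 − (0.0430940)/(0.3431100) = 1.3744018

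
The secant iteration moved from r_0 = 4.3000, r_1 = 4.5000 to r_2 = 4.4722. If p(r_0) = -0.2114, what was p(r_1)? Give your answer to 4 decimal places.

0.0341

The secant line through (4.3000, -0.2114) and (4.5000, p(r_1)) crosses zero at r_2 = 4.4722.
So (4.3000, -0.2114), (4.5000, p(r_1)), (4.4722, 0) are collinear:
p(r_1) = -0.2114 · (4.5000 − 4.4722) / (4.3000 − 4.4722) = -0.2114 · (0.027800)/(-0.172200) = 0.034128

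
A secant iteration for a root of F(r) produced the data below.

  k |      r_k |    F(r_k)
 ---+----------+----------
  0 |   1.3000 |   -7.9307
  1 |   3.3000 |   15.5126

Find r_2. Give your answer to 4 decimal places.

1.9766

r_2 = 3.3000 − 15.5126·(3.3000 − 1.3000) / (15.5126 − (-7.9307))
   = 3.3000 − (31.025200)/(23.443300) = 1.976586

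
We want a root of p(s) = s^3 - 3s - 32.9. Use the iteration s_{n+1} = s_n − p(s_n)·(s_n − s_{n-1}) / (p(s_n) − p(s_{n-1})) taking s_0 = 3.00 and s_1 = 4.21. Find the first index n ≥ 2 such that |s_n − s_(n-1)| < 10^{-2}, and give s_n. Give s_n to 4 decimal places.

n = 5, s_n = 3.5155

p(3.00) = -14.900000, p(4.21) = 29.088461
s_2 = 4.210000 − 29.088461·(1.210000)/(43.988461) = 3.409857;  |Δ| = 0.800143
p(3.409857) = -3.482723
s_3 = 3.409857 − (-3.482723)·(-0.800143)/(-32.571184) = 3.495414;  |Δ| = 0.085556
p(3.495414) = -0.679559
s_4 = 3.495414 − (-0.679559)·(0.085556)/(2.803164) = 3.516155;  |Δ| = 0.020741
p(3.516155) = 0.022976
s_5 = 3.516155 − 0.022976·(0.020741)/(0.702536) = 3.515477;  |Δ| = 0.000678
|s_5 − s_4| = 0.000678 < 10^{-2}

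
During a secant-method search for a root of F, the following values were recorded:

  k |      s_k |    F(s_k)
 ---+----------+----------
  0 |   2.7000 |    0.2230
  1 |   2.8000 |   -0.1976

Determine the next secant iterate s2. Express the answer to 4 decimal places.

s2 = 2.8000 − (-0.1976)·(2.8000 − 2.7000) / (-0.1976 − 0.2230)
   = 2.8000 − (-0.019760)/(-0.420600) = 2.753019

2.7530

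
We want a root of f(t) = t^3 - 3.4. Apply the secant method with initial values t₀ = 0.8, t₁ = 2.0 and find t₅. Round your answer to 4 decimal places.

1.5031

f(0.8) = -2.888000, f(2.0) = 4.600000
t₂ = 2.000000 − 4.600000·(2.000000 − 0.800000) / (4.600000 − (-2.888000)) = 2.000000 − (5.520000)/(7.488000) = 1.262821
f(1.262821) = -1.386160
t₃ = 1.262821 − (-1.386160)·(1.262821 − 2.000000) / (-1.386160 − 4.600000) = 1.262821 − (1.021849)/(-5.986160) = 1.433522
f(1.433522) = -0.454131
t₄ = 1.433522 − (-0.454131)·(1.433522 − 1.262821) / (-0.454131 − (-1.386160)) = 1.433522 − (-0.077521)/(0.932030) = 1.516697
f(1.516697) = 0.088963
t₅ = 1.516697 − 0.088963·(1.516697 − 1.433522) / (0.088963 − (-0.454131)) = 1.516697 − (0.007399)/(0.543093) = 1.503072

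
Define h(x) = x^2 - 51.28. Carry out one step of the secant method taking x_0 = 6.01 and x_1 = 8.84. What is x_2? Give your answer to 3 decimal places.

h(6.01) = -15.15990, h(8.84) = 26.86560
x_2 = 8.84000 − 26.86560·(8.84000 − 6.01000) / (26.86560 − (-15.15990)) = 8.84000 − (76.02965)/(42.02550) = 7.03087

7.031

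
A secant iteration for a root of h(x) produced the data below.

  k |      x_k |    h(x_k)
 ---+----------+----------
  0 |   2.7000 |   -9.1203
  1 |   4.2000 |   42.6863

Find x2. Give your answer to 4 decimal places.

2.9641

x2 = 4.2000 − 42.6863·(4.2000 − 2.7000) / (42.6863 − (-9.1203))
   = 4.2000 − (64.029450)/(51.806600) = 2.964068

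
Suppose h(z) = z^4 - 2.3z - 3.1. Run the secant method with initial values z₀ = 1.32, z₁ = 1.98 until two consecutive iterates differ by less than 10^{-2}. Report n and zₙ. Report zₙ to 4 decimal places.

h(1.32) = -3.100042, h(1.98) = 7.715536
z₂ = 1.980000 − 7.715536·(0.660000)/(10.815578) = 1.509174;  |Δ| = 0.470826
h(1.509174) = -1.383609
z₃ = 1.509174 − (-1.383609)·(-0.470826)/(-9.099145) = 1.580768;  |Δ| = 0.071593
h(1.580768) = -0.491634
z₄ = 1.580768 − (-0.491634)·(0.071593)/(0.891975) = 1.620228;  |Δ| = 0.039460
h(1.620228) = 0.064829
z₅ = 1.620228 − 0.064829·(0.039460)/(0.556463) = 1.615631;  |Δ| = 0.004597
|z₅ − z₄| = 0.004597 < 10^{-2}

n = 5, zₙ = 1.6156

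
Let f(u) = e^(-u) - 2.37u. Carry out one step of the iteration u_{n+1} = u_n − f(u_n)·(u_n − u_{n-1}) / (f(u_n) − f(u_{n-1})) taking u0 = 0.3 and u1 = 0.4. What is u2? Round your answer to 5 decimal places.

0.30970

f(0.3) = 0.0298182, f(0.4) = -0.2776800
u2 = 0.4000000 − (-0.2776800)·(0.4000000 − 0.3000000) / (-0.2776800 − 0.0298182) = 0.4000000 − (-0.0277680)/(-0.3074982) = 0.3096970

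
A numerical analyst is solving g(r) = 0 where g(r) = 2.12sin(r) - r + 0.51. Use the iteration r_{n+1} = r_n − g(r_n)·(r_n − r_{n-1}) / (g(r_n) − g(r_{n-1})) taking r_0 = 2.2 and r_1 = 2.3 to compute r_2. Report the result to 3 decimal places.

2.210

g(2.2) = 0.02401, g(2.3) = -0.20910
r_2 = 2.30000 − (-0.20910)·(2.30000 − 2.20000) / (-0.20910 − 0.02401) = 2.30000 − (-0.02091)/(-0.23312) = 2.21030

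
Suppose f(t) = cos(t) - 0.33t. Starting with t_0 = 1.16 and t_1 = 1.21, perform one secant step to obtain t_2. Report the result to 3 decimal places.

f(1.16) = 0.01654, f(1.21) = -0.04628
t_2 = 1.21000 − (-0.04628)·(1.21000 − 1.16000) / (-0.04628 − 0.01654) = 1.21000 − (-0.00231)/(-0.06282) = 1.17316

1.173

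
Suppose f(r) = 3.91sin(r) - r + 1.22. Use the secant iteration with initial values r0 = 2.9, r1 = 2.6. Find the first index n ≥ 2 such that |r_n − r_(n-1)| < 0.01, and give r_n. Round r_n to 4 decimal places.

n = 3, r_n = 2.7419

f(2.9) = -0.744535, f(2.6) = 0.635610
r2 = 2.600000 − 0.635610·(-0.300000)/(1.380145) = 2.738162;  |Δ| = 0.138162
f(2.738162) = 0.016812
r3 = 2.738162 − 0.016812·(0.138162)/(-0.618799) = 2.741915;  |Δ| = 0.003754
|r3 − r2| = 0.003754 < 0.01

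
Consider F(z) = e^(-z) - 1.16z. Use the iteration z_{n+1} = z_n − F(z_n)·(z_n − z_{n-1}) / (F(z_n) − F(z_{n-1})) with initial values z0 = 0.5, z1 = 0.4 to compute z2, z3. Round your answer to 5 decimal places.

F(0.5) = 0.0265307, F(0.4) = 0.2063200
z2 = 0.4000000 − 0.2063200·(0.4000000 − 0.5000000) / (0.2063200 − 0.0265307) = 0.4000000 − (-0.0206320)/(0.1797894) = 0.5147565
F(0.5147565) = 0.0005285
z3 = 0.5147565 − 0.0005285·(0.5147565 − 0.4000000) / (0.0005285 − 0.2063200) = 0.5147565 − (0.0000607)/(-0.2057915) = 0.5150512

0.51476, 0.51505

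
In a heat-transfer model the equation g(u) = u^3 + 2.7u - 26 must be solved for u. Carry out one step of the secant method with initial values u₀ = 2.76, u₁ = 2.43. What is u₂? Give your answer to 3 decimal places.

g(2.76) = 2.47658, g(2.43) = -5.09009
u₂ = 2.43000 − (-5.09009)·(2.43000 − 2.76000) / (-5.09009 − 2.47658) = 2.43000 − (1.67973)/(-7.56667) = 2.65199

2.652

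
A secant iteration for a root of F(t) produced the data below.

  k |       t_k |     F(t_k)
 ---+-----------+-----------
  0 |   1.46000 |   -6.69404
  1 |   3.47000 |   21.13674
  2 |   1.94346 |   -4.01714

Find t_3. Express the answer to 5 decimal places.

t_3 = 1.94346 − (-4.01714)·(1.94346 − 3.47000) / (-4.01714 − 21.13674)
   = 1.94346 − (6.1323249)/(-25.1538800) = 2.1872524

2.18725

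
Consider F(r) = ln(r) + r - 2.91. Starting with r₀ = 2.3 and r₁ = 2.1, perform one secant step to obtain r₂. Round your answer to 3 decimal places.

2.147

F(2.3) = 0.22291, F(2.1) = -0.06806
r₂ = 2.10000 − (-0.06806)·(2.10000 − 2.30000) / (-0.06806 − 0.22291) = 2.10000 − (0.01361)/(-0.29097) = 2.14678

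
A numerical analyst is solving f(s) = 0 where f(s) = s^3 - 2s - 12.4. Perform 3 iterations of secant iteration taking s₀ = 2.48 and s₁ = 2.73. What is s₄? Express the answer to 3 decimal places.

2.601

f(2.48) = -2.10701, f(2.73) = 2.48642
s₂ = 2.73000 − 2.48642·(2.73000 − 2.48000) / (2.48642 − (-2.10701)) = 2.73000 − (0.62160)/(4.59342) = 2.59468
f(2.59468) = -0.12112
s₃ = 2.59468 − (-0.12112)·(2.59468 − 2.73000) / (-0.12112 − 2.48642) = 2.59468 − (0.01639)/(-2.60753) = 2.60096
f(2.60096) = -0.00643
s₄ = 2.60096 − (-0.00643)·(2.60096 − 2.59468) / (-0.00643 − (-0.12112)) = 2.60096 − (-0.00004)/(0.11469) = 2.60131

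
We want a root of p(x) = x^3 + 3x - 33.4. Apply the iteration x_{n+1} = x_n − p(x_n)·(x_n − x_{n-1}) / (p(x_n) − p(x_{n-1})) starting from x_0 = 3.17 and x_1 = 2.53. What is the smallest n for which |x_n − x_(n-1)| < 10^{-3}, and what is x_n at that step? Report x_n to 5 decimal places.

n = 5, x_n = 2.91098

p(3.17) = 7.9650130, p(2.53) = -9.6157230
x_2 = 2.5300000 − (-9.6157230)·(-0.6400000)/(-17.5807360) = 2.8800458;  |Δ| = 0.3500458
p(2.8800458) = -0.8708511
x_3 = 2.8800458 − (-0.8708511)·(0.3500458)/(8.7448719) = 2.9149048;  |Δ| = 0.0348590
p(2.9149048) = 0.1116993
x_4 = 2.9149048 − 0.1116993·(0.0348590)/(0.9825503) = 2.9109419;  |Δ| = 0.0039629
p(2.9109419) = -0.0010659
x_5 = 2.9109419 − (-0.0010659)·(-0.0039629)/(-0.1127652) = 2.9109794;  |Δ| = 0.0000375
|x_5 − x_4| = 0.0000375 < 10^{-3}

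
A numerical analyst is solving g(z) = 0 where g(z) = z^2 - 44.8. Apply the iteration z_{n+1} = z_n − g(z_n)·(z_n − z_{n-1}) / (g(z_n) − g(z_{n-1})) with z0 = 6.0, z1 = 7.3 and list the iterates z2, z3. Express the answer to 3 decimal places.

g(6.0) = -8.80000, g(7.3) = 8.49000
z2 = 7.30000 − 8.49000·(7.30000 − 6.00000) / (8.49000 − (-8.80000)) = 7.30000 − (11.03700)/(17.29000) = 6.66165
g(6.66165) = -0.42236
z3 = 6.66165 − (-0.42236)·(6.66165 − 7.30000) / (-0.42236 − 8.49000) = 6.66165 − (0.26961)/(-8.91236) = 6.69191

6.662, 6.692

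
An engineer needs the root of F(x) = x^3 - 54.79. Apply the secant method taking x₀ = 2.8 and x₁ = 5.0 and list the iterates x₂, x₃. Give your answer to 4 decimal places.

F(2.8) = -32.838000, F(5.0) = 70.210000
x₂ = 5.000000 − 70.210000·(5.000000 − 2.800000) / (70.210000 − (-32.838000)) = 5.000000 − (154.462000)/(103.048000) = 3.501067
F(3.501067) = -11.875759
x₃ = 3.501067 − (-11.875759)·(3.501067 − 5.000000) / (-11.875759 − 70.210000) = 3.501067 − (17.800961)/(-82.085759) = 3.717926

3.5011, 3.7179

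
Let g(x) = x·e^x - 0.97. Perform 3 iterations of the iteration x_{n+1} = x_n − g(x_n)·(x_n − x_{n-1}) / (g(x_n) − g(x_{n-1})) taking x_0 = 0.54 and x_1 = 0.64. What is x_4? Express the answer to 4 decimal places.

0.5562

g(0.54) = -0.043356, g(0.64) = 0.243748
x_2 = 0.640000 − 0.243748·(0.640000 − 0.540000) / (0.243748 − (-0.043356)) = 0.640000 − (0.024375)/(0.287104) = 0.555101
g(0.555101) = -0.002948
x_3 = 0.555101 − (-0.002948)·(0.555101 − 0.640000) / (-0.002948 − 0.243748) = 0.555101 − (0.000250)/(-0.246696) = 0.556116
g(0.556116) = -0.000197
x_4 = 0.556116 − (-0.000197)·(0.556116 − 0.555101) / (-0.000197 − (-0.002948)) = 0.556116 − (0.000000)/(0.002751) = 0.556189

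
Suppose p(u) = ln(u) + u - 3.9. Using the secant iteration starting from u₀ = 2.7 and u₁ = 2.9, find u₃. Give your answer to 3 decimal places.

2.852

p(2.7) = -0.20675, p(2.9) = 0.06471
u₂ = 2.90000 − 0.06471·(2.90000 − 2.70000) / (0.06471 − (-0.20675)) = 2.90000 − (0.01294)/(0.27146) = 2.85232
p(2.85232) = 0.00046
u₃ = 2.85232 − 0.00046·(2.85232 − 2.90000) / (0.00046 − 0.06471) = 2.85232 − (-0.00002)/(-0.06425) = 2.85198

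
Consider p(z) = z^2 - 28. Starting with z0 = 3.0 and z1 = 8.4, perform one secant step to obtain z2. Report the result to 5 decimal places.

p(3.0) = -19.0000000, p(8.4) = 42.5600000
z2 = 8.4000000 − 42.5600000·(8.4000000 − 3.0000000) / (42.5600000 − (-19.0000000)) = 8.4000000 − (229.8240000)/(61.5600000) = 4.6666667

4.66667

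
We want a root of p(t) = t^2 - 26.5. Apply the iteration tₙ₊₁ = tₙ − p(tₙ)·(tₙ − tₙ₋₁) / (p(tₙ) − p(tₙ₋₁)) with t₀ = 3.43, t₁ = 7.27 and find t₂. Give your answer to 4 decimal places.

4.8071

p(3.43) = -14.735100, p(7.27) = 26.352900
t₂ = 7.270000 − 26.352900·(7.270000 − 3.430000) / (26.352900 − (-14.735100)) = 7.270000 − (101.195136)/(41.088000) = 4.807112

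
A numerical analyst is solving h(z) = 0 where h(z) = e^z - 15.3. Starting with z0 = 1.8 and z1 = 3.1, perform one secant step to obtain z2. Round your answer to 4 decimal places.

h(1.8) = -9.250353, h(3.1) = 6.897951
z2 = 3.100000 − 6.897951·(3.100000 − 1.800000) / (6.897951 − (-9.250353)) = 3.100000 − (8.967337)/(16.148304) = 2.544689

2.5447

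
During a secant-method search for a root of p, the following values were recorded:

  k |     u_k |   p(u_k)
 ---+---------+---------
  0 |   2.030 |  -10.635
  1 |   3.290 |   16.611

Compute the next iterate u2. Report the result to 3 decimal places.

u2 = 3.290 − 16.611·(3.290 − 2.030) / (16.611 − (-10.635))
   = 3.290 − (20.92986)/(27.24600) = 2.52182

2.522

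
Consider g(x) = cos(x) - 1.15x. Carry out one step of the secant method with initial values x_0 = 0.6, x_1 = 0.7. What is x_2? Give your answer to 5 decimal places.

g(0.6) = 0.1353356, g(0.7) = -0.0401578
x_2 = 0.7000000 − (-0.0401578)·(0.7000000 − 0.6000000) / (-0.0401578 − 0.1353356) = 0.7000000 − (-0.0040158)/(-0.1754934) = 0.6771172

0.67712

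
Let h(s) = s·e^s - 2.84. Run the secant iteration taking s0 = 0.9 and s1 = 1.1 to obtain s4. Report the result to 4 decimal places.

h(0.9) = -0.626357, h(1.1) = 0.464583
s2 = 1.100000 − 0.464583·(1.100000 − 0.900000) / (0.464583 − (-0.626357)) = 1.100000 − (0.092917)/(1.090940) = 1.014829
h(1.014829) = -0.040197
s3 = 1.014829 − (-0.040197)·(1.014829 − 1.100000) / (-0.040197 − 0.464583) = 1.014829 − (0.003424)/(-0.504780) = 1.021611
h(1.021611) = -0.002304
s4 = 1.021611 − (-0.002304)·(1.021611 − 1.014829) / (-0.002304 − (-0.040197)) = 1.021611 − (-0.000016)/(0.037893) = 1.022024

1.0220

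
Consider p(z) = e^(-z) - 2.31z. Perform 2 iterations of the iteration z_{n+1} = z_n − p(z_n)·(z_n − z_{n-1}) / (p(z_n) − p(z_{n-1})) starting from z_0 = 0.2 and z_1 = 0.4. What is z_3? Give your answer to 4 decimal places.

0.3157

p(0.2) = 0.356731, p(0.4) = -0.253680
z_2 = 0.400000 − (-0.253680)·(0.400000 − 0.200000) / (-0.253680 − 0.356731) = 0.400000 − (-0.050736)/(-0.610411) = 0.316882
p(0.316882) = -0.003581
z_3 = 0.316882 − (-0.003581)·(0.316882 − 0.400000) / (-0.003581 − (-0.253680)) = 0.316882 − (0.000298)/(0.250099) = 0.315692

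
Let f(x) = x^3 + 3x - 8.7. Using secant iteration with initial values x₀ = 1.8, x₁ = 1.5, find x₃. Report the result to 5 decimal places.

f(1.8) = 2.5320000, f(1.5) = -0.8250000
x₂ = 1.5000000 − (-0.8250000)·(1.5000000 − 1.8000000) / (-0.8250000 − 2.5320000) = 1.5000000 − (0.2475000)/(-3.3570000) = 1.5737265
f(1.5737265) = -0.0813053
x₃ = 1.5737265 − (-0.0813053)·(1.5737265 − 1.5000000) / (-0.0813053 − (-0.8250000)) = 1.5737265 − (-0.0059944)/(0.7436947) = 1.5817868

1.58179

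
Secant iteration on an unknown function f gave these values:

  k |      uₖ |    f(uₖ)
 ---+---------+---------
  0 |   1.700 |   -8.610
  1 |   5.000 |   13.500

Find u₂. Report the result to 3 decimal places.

u₂ = 5.000 − 13.500·(5.000 − 1.700) / (13.500 − (-8.610))
   = 5.000 − (44.55000)/(22.11000) = 2.98507

2.985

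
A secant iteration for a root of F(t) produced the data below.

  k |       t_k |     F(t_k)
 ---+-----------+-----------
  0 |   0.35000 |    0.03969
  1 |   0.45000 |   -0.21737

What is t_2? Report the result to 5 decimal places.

0.36544

t_2 = 0.45000 − (-0.21737)·(0.45000 − 0.35000) / (-0.21737 − 0.03969)
   = 0.45000 − (-0.0217370)/(-0.2570600) = 0.3654400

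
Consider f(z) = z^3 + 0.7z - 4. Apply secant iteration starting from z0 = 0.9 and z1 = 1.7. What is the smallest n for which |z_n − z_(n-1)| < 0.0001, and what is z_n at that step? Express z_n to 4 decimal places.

n = 6, z_n = 1.4409

f(0.9) = -2.641000, f(1.7) = 2.103000
z2 = 1.700000 − 2.103000·(0.800000)/(4.744000) = 1.345363;  |Δ| = 0.354637
f(1.345363) = -0.623139
z3 = 1.345363 − (-0.623139)·(-0.354637)/(-2.726139) = 1.426425;  |Δ| = 0.081063
f(1.426425) = -0.099170
z4 = 1.426425 − (-0.099170)·(0.081063)/(0.523970) = 1.441768;  |Δ| = 0.015342
f(1.441768) = 0.006232
z5 = 1.441768 − 0.006232·(0.015342)/(0.105402) = 1.440861;  |Δ| = 0.000907
f(1.440861) = -0.000056
z6 = 1.440861 − (-0.000056)·(-0.000907)/(-0.006289) = 1.440869;  |Δ| = 0.000008
|z6 − z5| = 0.000008 < 0.0001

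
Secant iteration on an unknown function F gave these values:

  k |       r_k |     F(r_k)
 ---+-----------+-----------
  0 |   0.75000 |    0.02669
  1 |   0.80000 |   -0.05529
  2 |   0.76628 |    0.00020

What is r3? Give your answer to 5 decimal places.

r3 = 0.76628 − 0.00020·(0.76628 − 0.80000) / (0.00020 − (-0.05529))
   = 0.76628 − (-0.0000067)/(0.0554900) = 0.7664015

0.76640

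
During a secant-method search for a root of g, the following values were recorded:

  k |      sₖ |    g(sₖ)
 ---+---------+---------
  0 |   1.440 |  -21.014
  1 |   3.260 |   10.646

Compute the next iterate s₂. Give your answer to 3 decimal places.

2.648

s₂ = 3.260 − 10.646·(3.260 − 1.440) / (10.646 − (-21.014))
   = 3.260 − (19.37572)/(31.66000) = 2.64801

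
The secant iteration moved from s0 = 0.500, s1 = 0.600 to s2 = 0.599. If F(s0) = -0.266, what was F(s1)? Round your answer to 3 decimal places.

The secant line through (0.500, -0.266) and (0.600, F(s1)) crosses zero at s2 = 0.599.
So (0.500, -0.266), (0.600, F(s1)), (0.599, 0) are collinear:
F(s1) = -0.266 · (0.600 − 0.599) / (0.500 − 0.599) = -0.266 · (0.00100)/(-0.09900) = 0.00269

0.003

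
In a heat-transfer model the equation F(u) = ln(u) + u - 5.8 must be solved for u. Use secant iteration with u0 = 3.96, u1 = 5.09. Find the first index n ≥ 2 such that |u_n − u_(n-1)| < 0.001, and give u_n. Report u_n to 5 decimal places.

F(3.96) = -0.4637560, F(5.09) = 0.9172778
u2 = 5.0900000 − 0.9172778·(1.1300000)/(1.3810338) = 4.3394579;  |Δ| = 0.7505421
F(4.3394579) = 0.0072074
u3 = 4.3394579 − 0.0072074·(-0.7505421)/(-0.9100704) = 4.3335140;  |Δ| = 0.0059440
F(4.3335140) = -0.0001073
u4 = 4.3335140 − (-0.0001073)·(-0.0059440)/(-0.0073147) = 4.3336011;  |Δ| = 0.0000872
|u4 − u3| = 0.0000872 < 0.001

n = 4, u_n = 4.33360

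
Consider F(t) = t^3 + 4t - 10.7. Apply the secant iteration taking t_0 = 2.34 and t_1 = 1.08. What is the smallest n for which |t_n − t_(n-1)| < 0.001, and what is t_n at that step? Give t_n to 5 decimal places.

n = 6, t_n = 1.61734

F(2.34) = 11.4729040, F(1.08) = -5.1202880
t_2 = 1.0800000 − (-5.1202880)·(-1.2600000)/(-16.5931920) = 1.4688078;  |Δ| = 0.3888078
F(1.4688078) = -1.6559680
t_3 = 1.4688078 − (-1.6559680)·(0.3888078)/(3.4643200) = 1.6546605;  |Δ| = 0.1858527
F(1.6546605) = 0.4489398
t_4 = 1.6546605 − 0.4489398·(0.1858527)/(2.1049077) = 1.6150214;  |Δ| = 0.0396391
F(1.6150214) = -0.0274632
t_5 = 1.6150214 − (-0.0274632)·(-0.0396391)/(-0.4764030) = 1.6173065;  |Δ| = 0.0022851
F(1.6173065) = -0.0004171
t_6 = 1.6173065 − (-0.0004171)·(0.0022851)/(0.0270461) = 1.6173418;  |Δ| = 0.0000352
|t_6 − t_5| = 0.0000352 < 0.001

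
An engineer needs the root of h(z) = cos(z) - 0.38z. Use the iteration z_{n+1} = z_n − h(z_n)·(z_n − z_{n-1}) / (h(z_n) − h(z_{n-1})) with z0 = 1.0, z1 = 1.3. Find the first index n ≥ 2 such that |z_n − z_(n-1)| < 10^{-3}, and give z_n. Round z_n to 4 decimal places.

h(1.0) = 0.160302, h(1.3) = -0.226501
z2 = 1.300000 − (-0.226501)·(0.300000)/(-0.386803) = 1.124328;  |Δ| = 0.175672
h(1.124328) = 0.004537
z3 = 1.124328 − 0.004537·(-0.175672)/(0.231039) = 1.127779;  |Δ| = 0.003450
h(1.127779) = 0.000112
z4 = 1.127779 − 0.000112·(0.003450)/(-0.004426) = 1.127866;  |Δ| = 0.000087
|z4 − z3| = 0.000087 < 10^{-3}

n = 4, z_n = 1.1279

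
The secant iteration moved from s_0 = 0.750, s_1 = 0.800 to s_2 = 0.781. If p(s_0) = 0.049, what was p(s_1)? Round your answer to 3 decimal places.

The secant line through (0.750, 0.049) and (0.800, p(s_1)) crosses zero at s_2 = 0.781.
So (0.750, 0.049), (0.800, p(s_1)), (0.781, 0) are collinear:
p(s_1) = 0.049 · (0.800 − 0.781) / (0.750 − 0.781) = 0.049 · (0.01900)/(-0.03100) = -0.03003

-0.030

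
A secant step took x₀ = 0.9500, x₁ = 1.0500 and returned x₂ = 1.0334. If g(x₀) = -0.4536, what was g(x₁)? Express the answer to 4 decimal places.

0.0903

The secant line through (0.9500, -0.4536) and (1.0500, g(x₁)) crosses zero at x₂ = 1.0334.
So (0.9500, -0.4536), (1.0500, g(x₁)), (1.0334, 0) are collinear:
g(x₁) = -0.4536 · (1.0500 − 1.0334) / (0.9500 − 1.0334) = -0.4536 · (0.016600)/(-0.083400) = 0.090285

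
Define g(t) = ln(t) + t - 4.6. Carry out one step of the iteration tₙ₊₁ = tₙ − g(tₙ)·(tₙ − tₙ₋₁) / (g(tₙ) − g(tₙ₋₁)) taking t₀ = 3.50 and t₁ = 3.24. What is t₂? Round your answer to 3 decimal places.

3.382

g(3.50) = 0.15276, g(3.24) = -0.18443
t₂ = 3.24000 − (-0.18443)·(3.24000 − 3.50000) / (-0.18443 − 0.15276) = 3.24000 − (0.04795)/(-0.33719) = 3.38221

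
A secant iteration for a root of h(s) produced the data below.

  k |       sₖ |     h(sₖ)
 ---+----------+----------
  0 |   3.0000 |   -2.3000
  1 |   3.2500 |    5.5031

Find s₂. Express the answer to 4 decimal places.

3.0737

s₂ = 3.2500 − 5.5031·(3.2500 − 3.0000) / (5.5031 − (-2.3000))
   = 3.2500 − (1.375775)/(7.803100) = 3.073689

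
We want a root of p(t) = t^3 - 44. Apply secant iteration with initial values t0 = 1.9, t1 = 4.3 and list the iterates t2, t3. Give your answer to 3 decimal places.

3.127, 3.449

p(1.9) = -37.14100, p(4.3) = 35.50700
t2 = 4.30000 − 35.50700·(4.30000 − 1.90000) / (35.50700 − (-37.14100)) = 4.30000 − (85.21680)/(72.64800) = 3.12699
p(3.12699) = -13.42407
t3 = 3.12699 − (-13.42407)·(3.12699 − 4.30000) / (-13.42407 − 35.50700) = 3.12699 − (15.74656)/(-48.93107) = 3.44880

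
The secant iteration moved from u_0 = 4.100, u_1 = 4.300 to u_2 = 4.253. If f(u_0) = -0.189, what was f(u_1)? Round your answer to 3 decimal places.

0.058

The secant line through (4.100, -0.189) and (4.300, f(u_1)) crosses zero at u_2 = 4.253.
So (4.100, -0.189), (4.300, f(u_1)), (4.253, 0) are collinear:
f(u_1) = -0.189 · (4.300 − 4.253) / (4.100 − 4.253) = -0.189 · (0.04700)/(-0.15300) = 0.05806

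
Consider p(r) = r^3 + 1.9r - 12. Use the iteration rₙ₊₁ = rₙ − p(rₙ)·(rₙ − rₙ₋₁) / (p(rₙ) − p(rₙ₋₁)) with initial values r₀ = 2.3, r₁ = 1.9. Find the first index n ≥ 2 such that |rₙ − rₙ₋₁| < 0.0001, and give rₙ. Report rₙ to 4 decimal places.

n = 5, rₙ = 2.0143

p(2.3) = 4.537000, p(1.9) = -1.531000
r₂ = 1.900000 − (-1.531000)·(-0.400000)/(-6.068000) = 2.000923;  |Δ| = 0.100923
p(2.000923) = -0.187167
r₃ = 2.000923 − (-0.187167)·(0.100923)/(1.343833) = 2.014979;  |Δ| = 0.014056
p(2.014979) = 0.009561
r₄ = 2.014979 − 0.009561·(0.014056)/(0.196728) = 2.014296;  |Δ| = 0.000683
p(2.014296) = -0.000055
r₅ = 2.014296 − (-0.000055)·(-0.000683)/(-0.009616) = 2.014300;  |Δ| = 0.000004
|r₅ − r₄| = 0.000004 < 0.0001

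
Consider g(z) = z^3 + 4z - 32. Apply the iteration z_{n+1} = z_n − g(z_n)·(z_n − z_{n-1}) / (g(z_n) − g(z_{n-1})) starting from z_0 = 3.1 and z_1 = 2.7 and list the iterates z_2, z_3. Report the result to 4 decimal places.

2.7518, 2.7577

g(3.1) = 10.191000, g(2.7) = -1.517000
z_2 = 2.700000 − (-1.517000)·(2.700000 − 3.100000) / (-1.517000 − 10.191000) = 2.700000 − (0.606800)/(-11.708000) = 2.751828
g(2.751828) = -0.154318
z_3 = 2.751828 − (-0.154318)·(2.751828 − 2.700000) / (-0.154318 − (-1.517000)) = 2.751828 − (-0.007998)/(1.362682) = 2.757697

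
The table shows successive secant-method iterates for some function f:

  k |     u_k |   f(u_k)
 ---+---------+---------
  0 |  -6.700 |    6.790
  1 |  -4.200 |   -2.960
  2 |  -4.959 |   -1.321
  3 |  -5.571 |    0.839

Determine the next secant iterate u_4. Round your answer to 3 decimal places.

u_4 = -5.571 − 0.839·(-5.571 − (-4.959)) / (0.839 − (-1.321))
   = -5.571 − (-0.51347)/(2.16000) = -5.33328

-5.333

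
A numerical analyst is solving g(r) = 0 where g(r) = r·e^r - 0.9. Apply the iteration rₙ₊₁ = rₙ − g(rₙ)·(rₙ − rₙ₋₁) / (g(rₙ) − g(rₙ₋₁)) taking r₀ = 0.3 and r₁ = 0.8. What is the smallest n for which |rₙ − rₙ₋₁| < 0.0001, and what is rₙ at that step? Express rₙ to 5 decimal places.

g(0.3) = -0.4950424, g(0.8) = 0.8804327
r₂ = 0.8000000 − 0.8804327·(0.5000000)/(1.3754751) = 0.4799532;  |Δ| = 0.3200468
g(0.4799532) = -0.1243962
r₃ = 0.4799532 − (-0.1243962)·(-0.3200468)/(-1.0048289) = 0.5195745;  |Δ| = 0.0396213
g(0.5195745) = -0.0264331
r₄ = 0.5195745 − (-0.0264331)·(0.0396213)/(0.0979630) = 0.5302654;  |Δ| = 0.0106909
g(0.5302654) = 0.0011242
r₅ = 0.5302654 − 0.0011242·(0.0106909)/(0.0275573) = 0.5298293;  |Δ| = 0.0004361
g(0.5298293) = -0.0000096
r₆ = 0.5298293 − (-0.0000096)·(-0.0004361)/(-0.0011337) = 0.5298330;  |Δ| = 0.0000037
|r₆ − r₅| = 0.0000037 < 0.0001

n = 6, rₙ = 0.52983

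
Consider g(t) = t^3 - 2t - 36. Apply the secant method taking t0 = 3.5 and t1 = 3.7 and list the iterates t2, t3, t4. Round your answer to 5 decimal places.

3.50339, 3.50358, 3.50359

g(3.5) = -0.1250000, g(3.7) = 7.2530000
t2 = 3.7000000 − 7.2530000·(3.7000000 − 3.5000000) / (7.2530000 − (-0.1250000)) = 3.7000000 − (1.4506000)/(7.3780000) = 3.5033885
g(3.5033885) = -0.0071307
t3 = 3.5033885 − (-0.0071307)·(3.5033885 − 3.7000000) / (-0.0071307 − 7.2530000) = 3.5033885 − (0.0014020)/(-7.2601307) = 3.5035816
g(3.5035816) = -0.0004061
t4 = 3.5035816 − (-0.0004061)·(3.5035816 − 3.5033885) / (-0.0004061 − (-0.0071307)) = 3.5035816 − (-0.0000001)/(0.0067246) = 3.5035932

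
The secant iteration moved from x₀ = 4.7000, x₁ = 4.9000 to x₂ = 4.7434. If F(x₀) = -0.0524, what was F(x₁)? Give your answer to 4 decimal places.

The secant line through (4.7000, -0.0524) and (4.9000, F(x₁)) crosses zero at x₂ = 4.7434.
So (4.7000, -0.0524), (4.9000, F(x₁)), (4.7434, 0) are collinear:
F(x₁) = -0.0524 · (4.9000 − 4.7434) / (4.7000 − 4.7434) = -0.0524 · (0.156600)/(-0.043400) = 0.189075

0.1891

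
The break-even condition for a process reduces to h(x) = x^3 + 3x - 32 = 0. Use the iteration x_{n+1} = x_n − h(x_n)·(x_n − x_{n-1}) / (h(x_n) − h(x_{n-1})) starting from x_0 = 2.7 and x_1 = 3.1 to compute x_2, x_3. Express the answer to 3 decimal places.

h(2.7) = -4.21700, h(3.1) = 7.09100
x_2 = 3.10000 − 7.09100·(3.10000 − 2.70000) / (7.09100 − (-4.21700)) = 3.10000 − (2.83640)/(11.30800) = 2.84917
h(2.84917) = -0.32362
x_3 = 2.84917 − (-0.32362)·(2.84917 − 3.10000) / (-0.32362 − 7.09100) = 2.84917 − (0.08117)/(-7.41462) = 2.86012

2.849, 2.860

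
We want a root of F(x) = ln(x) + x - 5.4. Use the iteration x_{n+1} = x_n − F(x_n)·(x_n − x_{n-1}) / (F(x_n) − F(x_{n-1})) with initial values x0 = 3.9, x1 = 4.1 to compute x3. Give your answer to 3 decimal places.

4.011

F(3.9) = -0.13902, F(4.1) = 0.11099
x2 = 4.10000 − 0.11099·(4.10000 − 3.90000) / (0.11099 − (-0.13902)) = 4.10000 − (0.02220)/(0.25001) = 4.01121
F(4.01121) = 0.00031
x3 = 4.01121 − 0.00031·(4.01121 − 4.10000) / (0.00031 − 0.11099) = 4.01121 − (-0.00003)/(-0.11068) = 4.01097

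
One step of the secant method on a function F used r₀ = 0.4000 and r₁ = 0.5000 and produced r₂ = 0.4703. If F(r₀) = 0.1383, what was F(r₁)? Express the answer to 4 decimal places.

-0.0584

The secant line through (0.4000, 0.1383) and (0.5000, F(r₁)) crosses zero at r₂ = 0.4703.
So (0.4000, 0.1383), (0.5000, F(r₁)), (0.4703, 0) are collinear:
F(r₁) = 0.1383 · (0.5000 − 0.4703) / (0.4000 − 0.4703) = 0.1383 · (0.029700)/(-0.070300) = -0.058428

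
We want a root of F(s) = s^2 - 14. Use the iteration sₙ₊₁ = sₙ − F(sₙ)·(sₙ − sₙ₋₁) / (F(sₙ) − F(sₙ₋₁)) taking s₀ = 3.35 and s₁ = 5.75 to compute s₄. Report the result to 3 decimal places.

F(3.35) = -2.77750, F(5.75) = 19.06250
s₂ = 5.75000 − 19.06250·(5.75000 − 3.35000) / (19.06250 − (-2.77750)) = 5.75000 − (45.75000)/(21.84000) = 3.65522
F(3.65522) = -0.63937
s₃ = 3.65522 − (-0.63937)·(3.65522 − 5.75000) / (-0.63937 − 19.06250) = 3.65522 − (1.33934)/(-19.70187) = 3.72320
F(3.72320) = -0.13778
s₄ = 3.72320 − (-0.13778)·(3.72320 − 3.65522) / (-0.13778 − (-0.63937)) = 3.72320 − (-0.00937)/(0.50159) = 3.74187

3.742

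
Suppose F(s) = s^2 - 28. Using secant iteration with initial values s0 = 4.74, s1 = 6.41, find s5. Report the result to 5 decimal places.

F(4.74) = -5.5324000, F(6.41) = 13.0881000
s2 = 6.4100000 − 13.0881000·(6.4100000 − 4.7400000) / (13.0881000 − (-5.5324000)) = 6.4100000 − (21.8571270)/(18.6205000) = 5.2361794
F(5.2361794) = -0.5824256
s3 = 5.2361794 − (-0.5824256)·(5.2361794 − 6.4100000) / (-0.5824256 − 13.0881000) = 5.2361794 − (0.6836632)/(-13.6705256) = 5.2861894
F(5.2861894) = -0.0562018
s4 = 5.2861894 − (-0.0562018)·(5.2861894 − 5.2361794) / (-0.0562018 − (-0.5824256)) = 5.2861894 − (-0.0028107)/(0.5262238) = 5.2915306
F(5.2915306) = 0.0002956
s5 = 5.2915306 − 0.0002956·(5.2915306 − 5.2861894) / (0.0002956 − (-0.0562018)) = 5.2915306 − (0.0000016)/(0.0564974) = 5.2915026

5.29150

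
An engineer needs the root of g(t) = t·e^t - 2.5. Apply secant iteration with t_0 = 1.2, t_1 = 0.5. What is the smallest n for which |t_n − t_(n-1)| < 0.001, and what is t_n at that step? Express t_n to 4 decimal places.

n = 6, t_n = 0.9586

g(1.2) = 1.484140, g(0.5) = -1.675639
t_2 = 0.500000 − (-1.675639)·(-0.700000)/(-3.159780) = 0.871212;  |Δ| = 0.371212
g(0.871212) = -0.417974
t_3 = 0.871212 − (-0.417974)·(0.371212)/(1.257666) = 0.994581;  |Δ| = 0.123369
g(0.994581) = 0.188938
t_4 = 0.994581 − 0.188938·(0.123369)/(0.606912) = 0.956175;  |Δ| = 0.038406
g(0.956175) = -0.012297
t_5 = 0.956175 − (-0.012297)·(-0.038406)/(-0.201236) = 0.958521;  |Δ| = 0.002347
g(0.958521) = -0.000331
t_6 = 0.958521 − (-0.000331)·(0.002347)/(0.011966) = 0.958586;  |Δ| = 0.000065
|t_6 − t_5| = 0.000065 < 0.001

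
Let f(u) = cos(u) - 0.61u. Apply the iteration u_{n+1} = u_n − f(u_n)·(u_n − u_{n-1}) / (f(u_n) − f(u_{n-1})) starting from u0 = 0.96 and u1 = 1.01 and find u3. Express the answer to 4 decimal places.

0.9515

f(0.96) = -0.012080, f(1.01) = -0.084239
u2 = 1.010000 − (-0.084239)·(1.010000 − 0.960000) / (-0.084239 − (-0.012080)) = 1.010000 − (-0.004212)/(-0.072159) = 0.951630
f(0.951630) = -0.000137
u3 = 0.951630 − (-0.000137)·(0.951630 − 1.010000) / (-0.000137 − (-0.084239)) = 0.951630 − (0.000008)/(0.084102) = 0.951534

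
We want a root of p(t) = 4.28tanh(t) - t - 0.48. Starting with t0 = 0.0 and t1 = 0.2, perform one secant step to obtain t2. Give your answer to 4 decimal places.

0.1489

p(0.0) = -0.480000, p(0.2) = 0.164766
t2 = 0.200000 − 0.164766·(0.200000 − 0.000000) / (0.164766 − (-0.480000)) = 0.200000 − (0.032953)/(0.644766) = 0.148891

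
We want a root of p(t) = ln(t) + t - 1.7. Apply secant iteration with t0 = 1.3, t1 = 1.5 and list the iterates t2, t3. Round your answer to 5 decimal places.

p(1.3) = -0.1376357, p(1.5) = 0.2054651
t2 = 1.5000000 − 0.2054651·(1.5000000 − 1.3000000) / (0.2054651 − (-0.1376357)) = 1.5000000 − (0.0410930)/(0.3431008) = 1.3802305
p(1.3802305) = 0.0024810
t3 = 1.3802305 − 0.0024810·(1.3802305 − 1.5000000) / (0.0024810 − 0.2054651) = 1.3802305 − (-0.0002971)/(-0.2029841) = 1.3787666

1.38023, 1.37877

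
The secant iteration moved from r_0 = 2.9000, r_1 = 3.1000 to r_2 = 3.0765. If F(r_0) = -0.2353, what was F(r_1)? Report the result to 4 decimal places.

The secant line through (2.9000, -0.2353) and (3.1000, F(r_1)) crosses zero at r_2 = 3.0765.
So (2.9000, -0.2353), (3.1000, F(r_1)), (3.0765, 0) are collinear:
F(r_1) = -0.2353 · (3.1000 − 3.0765) / (2.9000 − 3.0765) = -0.2353 · (0.023500)/(-0.176500) = 0.031329

0.0313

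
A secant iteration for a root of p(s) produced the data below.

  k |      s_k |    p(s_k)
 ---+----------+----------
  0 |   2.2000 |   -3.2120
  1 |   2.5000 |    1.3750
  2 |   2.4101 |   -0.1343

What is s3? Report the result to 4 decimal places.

s3 = 2.4101 − (-0.1343)·(2.4101 − 2.5000) / (-0.1343 − 1.3750)
   = 2.4101 − (0.012074)/(-1.509300) = 2.418099

2.4181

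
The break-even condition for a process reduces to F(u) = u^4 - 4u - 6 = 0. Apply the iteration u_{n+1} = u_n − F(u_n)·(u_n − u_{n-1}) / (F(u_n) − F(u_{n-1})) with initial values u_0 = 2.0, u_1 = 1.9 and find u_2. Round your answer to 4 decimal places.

1.9221

F(2.0) = 2.000000, F(1.9) = -0.567900
u_2 = 1.900000 − (-0.567900)·(1.900000 − 2.000000) / (-0.567900 − 2.000000) = 1.900000 − (0.056790)/(-2.567900) = 1.922115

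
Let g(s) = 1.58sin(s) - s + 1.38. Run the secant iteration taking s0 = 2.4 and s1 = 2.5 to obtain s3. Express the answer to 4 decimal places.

2.4217

g(2.4) = 0.047232, g(2.5) = -0.174414
s2 = 2.500000 − (-0.174414)·(2.500000 − 2.400000) / (-0.174414 − 0.047232) = 2.500000 − (-0.017441)/(-0.221646) = 2.421310
g(2.421310) = 0.000854
s3 = 2.421310 − 0.000854·(2.421310 − 2.500000) / (0.000854 − (-0.174414)) = 2.421310 − (-0.000067)/(0.175268) = 2.421693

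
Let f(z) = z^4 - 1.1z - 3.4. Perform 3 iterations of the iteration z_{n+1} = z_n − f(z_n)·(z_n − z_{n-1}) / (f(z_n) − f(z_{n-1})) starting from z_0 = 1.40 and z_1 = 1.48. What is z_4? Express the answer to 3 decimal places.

f(1.40) = -1.09840, f(1.48) = -0.23015
z_2 = 1.48000 − (-0.23015)·(1.48000 − 1.40000) / (-0.23015 − (-1.09840)) = 1.48000 − (-0.01841)/(0.86825) = 1.50121
f(1.50121) = 0.02747
z_3 = 1.50121 − 0.02747·(1.50121 − 1.48000) / (0.02747 − (-0.23015)) = 1.50121 − (0.00058)/(0.25762) = 1.49894
f(1.49894) = -0.00057
z_4 = 1.49894 − (-0.00057)·(1.49894 − 1.50121) / (-0.00057 − 0.02747) = 1.49894 − (0.00000)/(-0.02804) = 1.49899

1.499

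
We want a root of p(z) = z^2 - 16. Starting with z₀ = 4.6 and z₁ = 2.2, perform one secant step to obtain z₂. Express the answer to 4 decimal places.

p(4.6) = 5.160000, p(2.2) = -11.160000
z₂ = 2.200000 − (-11.160000)·(2.200000 − 4.600000) / (-11.160000 − 5.160000) = 2.200000 − (26.784000)/(-16.320000) = 3.841176

3.8412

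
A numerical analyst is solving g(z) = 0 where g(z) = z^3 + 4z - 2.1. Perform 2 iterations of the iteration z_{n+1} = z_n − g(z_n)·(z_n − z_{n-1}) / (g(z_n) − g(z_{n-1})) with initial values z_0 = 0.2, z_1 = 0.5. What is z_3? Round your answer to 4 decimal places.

g(0.2) = -1.292000, g(0.5) = 0.025000
z_2 = 0.500000 − 0.025000·(0.500000 − 0.200000) / (0.025000 − (-1.292000)) = 0.500000 − (0.007500)/(1.317000) = 0.494305
g(0.494305) = -0.002002
z_3 = 0.494305 − (-0.002002)·(0.494305 − 0.500000) / (-0.002002 − 0.025000) = 0.494305 − (0.000011)/(-0.027002) = 0.494727

0.4947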